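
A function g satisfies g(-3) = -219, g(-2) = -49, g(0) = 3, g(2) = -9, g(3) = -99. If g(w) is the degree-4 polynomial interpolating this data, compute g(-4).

-645

Using Newton's divided-difference form:
g[-3,-2] = (-49 - (-219)) / (-2 - (-3)) = 170
g[-2,0] = (3 - (-49)) / (0 - (-2)) = 26
g[0,2] = (-9 - 3) / (2 - 0) = -6
g[2,3] = (-99 - (-9)) / (3 - 2) = -90
g[-3,-2,0] = (26 - 170) / (0 - (-3)) = -48
g[-2,0,2] = (-6 - 26) / (2 - (-2)) = -8
g[0,2,3] = (-90 - (-6)) / (3 - 0) = -28
g[-3,-2,0,2] = (-8 - (-48)) / (2 - (-3)) = 8
g[-2,0,2,3] = (-28 - (-8)) / (3 - (-2)) = -4
g[-3,-2,0,2,3] = (-4 - 8) / (3 - (-3)) = -2
g(-4) = -219 + 170·(-1) + (-48)·(-1)·(-2) + 8·(-1)·(-2)·(-4) + (-2)·(-1)·(-2)·(-4)·(-6) = -645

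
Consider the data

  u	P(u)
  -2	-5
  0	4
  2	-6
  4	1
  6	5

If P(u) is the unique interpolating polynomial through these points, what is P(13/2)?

-549/256

Evaluate each Lagrange basis at u = 13/2:
L_0(13/2) = (13/2)·(9/2)·(5/2)·(1/2)/[(-2)·(-4)·(-6)·(-8)] = 195/2048
L_1(13/2) = (17/2)·(9/2)·(5/2)·(1/2)/[(2)·(-2)·(-4)·(-6)] = -255/512
L_2(13/2) = (17/2)·(13/2)·(5/2)·(1/2)/[(4)·(2)·(-2)·(-4)] = 1105/1024
L_3(13/2) = (17/2)·(13/2)·(9/2)·(1/2)/[(6)·(4)·(2)·(-2)] = -663/512
L_4(13/2) = (17/2)·(13/2)·(9/2)·(5/2)/[(8)·(6)·(4)·(2)] = 3315/2048
Sum: (-5)·(195/2048) + 4·(-255/512) + (-6)·(1105/1024) + 1·(-663/512) + 5·(3315/2048) = -549/256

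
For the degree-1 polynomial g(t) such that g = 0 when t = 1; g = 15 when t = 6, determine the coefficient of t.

The leading coefficient equals the top divided difference g[1,6].
g[1,6] = (15 - 0) / (6 - 1) = 3

3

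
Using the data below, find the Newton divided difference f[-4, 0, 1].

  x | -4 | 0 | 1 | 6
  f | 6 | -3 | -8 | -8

-11/20

f[-4,0] = (-3 - 6) / (0 - (-4)) = -9/4
f[0,1] = (-8 - (-3)) / (1 - 0) = -5
f[-4,0,1] = (-5 - (-9/4)) / (1 - (-4)) = -11/20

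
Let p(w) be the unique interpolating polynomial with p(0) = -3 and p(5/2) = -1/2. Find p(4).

1

L_0(4) = (3/2)/[(-5/2)] = -3/5
L_1(4) = (4)/[(5/2)] = 8/5
Sum: (-3)·(-3/5) + (-1/2)·(8/5) = 1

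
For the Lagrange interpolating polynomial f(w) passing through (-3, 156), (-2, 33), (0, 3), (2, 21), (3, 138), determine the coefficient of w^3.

0

L_0(w) = (w + 2)w(w - 2)(w - 3) / [90] = (1/90)w^4 - (1/30)w^3 - (2/45)w^2 + (2/15)w
L_1(w) = (w + 3)w(w - 2)(w - 3) / [-40] = -(1/40)w^4 + (1/20)w^3 + (9/40)w^2 - (9/20)w
L_2(w) = (w + 3)(w + 2)(w - 2)(w - 3) / [36] = (1/36)w^4 - (13/36)w^2 + 1
L_3(w) = (w + 3)(w + 2)w(w - 3) / [-40] = -(1/40)w^4 - (1/20)w^3 + (9/40)w^2 + (9/20)w
L_4(w) = (w + 3)(w + 2)w(w - 2) / [90] = (1/90)w^4 + (1/30)w^3 - (2/45)w^2 - (2/15)w
f(w) = 156·L_0 + 33·L_1 + 3·L_2 + 21·L_3 + 138·L_4
Only the coefficient of w^3 is needed; take it from each L_i and combine:
156·(-1/30) + 33·(1/20) + 3·(0) + 21·(-1/20) + 138·(1/30) = 0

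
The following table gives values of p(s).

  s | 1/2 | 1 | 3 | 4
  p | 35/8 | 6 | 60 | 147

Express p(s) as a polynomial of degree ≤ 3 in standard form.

Build the Lagrange basis polynomials:
L_0(s) = (s - 1)(s - 3)(s - 4) / [-35/8] = -(8/35)s^3 + (64/35)s^2 - (152/35)s + 96/35
L_1(s) = (s - 1/2)(s - 3)(s - 4) / [3] = (1/3)s^3 - (5/2)s^2 + (31/6)s - 2
L_2(s) = (s - 1/2)(s - 1)(s - 4) / [-5] = -(1/5)s^3 + (11/10)s^2 - (13/10)s + 2/5
L_3(s) = (s - 1/2)(s - 1)(s - 3) / [21/2] = (2/21)s^3 - (3/7)s^2 + (10/21)s - 1/7
p(s) = (35/8)·L_0 + 6·L_1 + 60·L_2 + 147·L_3
  (35/8)·L_0(s) = -s^3 + 8s^2 - 19s + 12
  6·L_1(s) = 2s^3 - 15s^2 + 31s - 12
  60·L_2(s) = -12s^3 + 66s^2 - 78s + 24
  147·L_3(s) = 14s^3 - 63s^2 + 70s - 21
Adding term by term: 3s^3 - 4s^2 + 4s + 3

p(s) = 3s^3 - 4s^2 + 4s + 3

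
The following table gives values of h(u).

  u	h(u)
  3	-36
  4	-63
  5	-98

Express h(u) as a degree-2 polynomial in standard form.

Newton's divided differences:
h[3,4] = (-63 - (-36)) / (4 - 3) = -27
h[4,5] = (-98 - (-63)) / (5 - 4) = -35
h[3,4,5] = (-35 - (-27)) / (5 - 3) = -4
h(u) = -36 + (-27)·(u - 3) + (-4)·(u - 3)(u - 4)
Expanding: h(u) = -4u^2 + u - 3

h(u) = -4u^2 + u - 3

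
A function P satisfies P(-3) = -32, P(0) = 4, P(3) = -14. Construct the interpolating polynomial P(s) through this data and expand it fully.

Newton's divided differences:
P[-3,0] = (4 - (-32)) / (0 - (-3)) = 12
P[0,3] = (-14 - 4) / (3 - 0) = -6
P[-3,0,3] = (-6 - 12) / (3 - (-3)) = -3
P(s) = -32 + 12·(s + 3) + (-3)·(s + 3)s
Expanding: P(s) = -3s^2 + 3s + 4

P(s) = -3s^2 + 3s + 4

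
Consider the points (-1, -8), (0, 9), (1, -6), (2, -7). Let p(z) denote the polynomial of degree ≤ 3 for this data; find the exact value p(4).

217

Evaluate each Lagrange basis at z = 4:
L_0(4) = (4)·(3)·(2)/[(-1)·(-2)·(-3)] = -4
L_1(4) = (5)·(3)·(2)/[(1)·(-1)·(-2)] = 15
L_2(4) = (5)·(4)·(2)/[(2)·(1)·(-1)] = -20
L_3(4) = (5)·(4)·(3)/[(3)·(2)·(1)] = 10
Sum: (-8)·(-4) + 9·(15) + (-6)·(-20) + (-7)·(10) = 217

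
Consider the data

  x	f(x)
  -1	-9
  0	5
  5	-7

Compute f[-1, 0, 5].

f[-1,0] = (5 - (-9)) / (0 - (-1)) = 14
f[0,5] = (-7 - 5) / (5 - 0) = -12/5
f[-1,0,5] = (-12/5 - 14) / (5 - (-1)) = -41/15

-41/15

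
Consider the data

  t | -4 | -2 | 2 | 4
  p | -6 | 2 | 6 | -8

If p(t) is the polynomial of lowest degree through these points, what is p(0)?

L_0(0) = (2)·(-2)·(-4)/[(-2)·(-6)·(-8)] = -1/6
L_1(0) = (4)·(-2)·(-4)/[(2)·(-4)·(-6)] = 2/3
L_2(0) = (4)·(2)·(-4)/[(6)·(4)·(-2)] = 2/3
L_3(0) = (4)·(2)·(-2)/[(8)·(6)·(2)] = -1/6
Sum: (-6)·(-1/6) + 2·(2/3) + 6·(2/3) + (-8)·(-1/6) = 23/3

23/3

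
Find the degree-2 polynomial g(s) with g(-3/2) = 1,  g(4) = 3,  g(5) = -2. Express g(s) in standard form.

L_0(s) = (s - 4)(s - 5) / [143/4] = (4/143)s^2 - (36/143)s + 80/143
L_1(s) = (s + 3/2)(s - 5) / [-11/2] = -(2/11)s^2 + (7/11)s + 15/11
L_2(s) = (s + 3/2)(s - 4) / [13/2] = (2/13)s^2 - (5/13)s - 12/13
g(s) = 1·L_0 + 3·L_1 + (-2)·L_2
  1·L_0(s) = (4/143)s^2 - (36/143)s + 80/143
  3·L_1(s) = -(6/11)s^2 + (21/11)s + 45/11
  (-2)·L_2(s) = -(4/13)s^2 + (10/13)s + 24/13
Adding term by term: -(118/143)s^2 + (347/143)s + 929/143

g(s) = -(118/143)s^2 + (347/143)s + 929/143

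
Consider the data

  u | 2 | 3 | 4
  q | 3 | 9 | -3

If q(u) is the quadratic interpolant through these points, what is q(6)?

Using Newton's divided-difference form:
q[2,3] = (9 - 3) / (3 - 2) = 6
q[3,4] = (-3 - 9) / (4 - 3) = -12
q[2,3,4] = (-12 - 6) / (4 - 2) = -9
q(6) = 3 + 6·(4) + (-9)·(4)·(3) = -81

-81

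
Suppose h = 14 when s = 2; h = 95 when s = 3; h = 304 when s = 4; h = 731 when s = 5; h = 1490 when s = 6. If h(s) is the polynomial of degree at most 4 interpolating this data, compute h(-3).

59

Using Newton's divided-difference form:
h[2,3] = (95 - 14) / (3 - 2) = 81
h[3,4] = (304 - 95) / (4 - 3) = 209
h[4,5] = (731 - 304) / (5 - 4) = 427
h[5,6] = (1490 - 731) / (6 - 5) = 759
h[2,3,4] = (209 - 81) / (4 - 2) = 64
h[3,4,5] = (427 - 209) / (5 - 3) = 109
h[4,5,6] = (759 - 427) / (6 - 4) = 166
h[2,3,4,5] = (109 - 64) / (5 - 2) = 15
h[3,4,5,6] = (166 - 109) / (6 - 3) = 19
h[2,3,4,5,6] = (19 - 15) / (6 - 2) = 1
h(-3) = 14 + 81·(-5) + 64·(-5)·(-6) + 15·(-5)·(-6)·(-7) + 1·(-5)·(-6)·(-7)·(-8) = 59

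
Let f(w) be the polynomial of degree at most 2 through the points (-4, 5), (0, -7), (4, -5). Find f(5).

Evaluate each Lagrange basis at w = 5:
L_0(5) = (5)·(1)/[(-4)·(-8)] = 5/32
L_1(5) = (9)·(1)/[(4)·(-4)] = -9/16
L_2(5) = (9)·(5)/[(8)·(4)] = 45/32
Sum: 5·(5/32) + (-7)·(-9/16) + (-5)·(45/32) = -37/16

-37/16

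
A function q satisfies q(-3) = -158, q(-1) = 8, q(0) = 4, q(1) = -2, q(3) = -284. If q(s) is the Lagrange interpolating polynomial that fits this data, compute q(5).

Evaluate each Lagrange basis at s = 5:
L_0(5) = (6)·(5)·(4)·(2)/[(-2)·(-3)·(-4)·(-6)] = 5/3
L_1(5) = (8)·(5)·(4)·(2)/[(2)·(-1)·(-2)·(-4)] = -20
L_2(5) = (8)·(6)·(4)·(2)/[(3)·(1)·(-1)·(-3)] = 128/3
L_3(5) = (8)·(6)·(5)·(2)/[(4)·(2)·(1)·(-2)] = -30
L_4(5) = (8)·(6)·(5)·(4)/[(6)·(4)·(3)·(2)] = 20/3
Sum: (-158)·(5/3) + 8·(-20) + 4·(128/3) + (-2)·(-30) + (-284)·(20/3) = -2086

-2086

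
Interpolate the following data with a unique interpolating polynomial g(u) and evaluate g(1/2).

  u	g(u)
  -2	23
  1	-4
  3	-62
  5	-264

-3/4

Evaluate each Lagrange basis at u = 1/2:
L_0(1/2) = (-1/2)·(-5/2)·(-9/2)/[(-3)·(-5)·(-7)] = 3/56
L_1(1/2) = (5/2)·(-5/2)·(-9/2)/[(3)·(-2)·(-4)] = 75/64
L_2(1/2) = (5/2)·(-1/2)·(-9/2)/[(5)·(2)·(-2)] = -9/32
L_3(1/2) = (5/2)·(-1/2)·(-5/2)/[(7)·(4)·(2)] = 25/448
Sum: 23·(3/56) + (-4)·(75/64) + (-62)·(-9/32) + (-264)·(25/448) = -3/4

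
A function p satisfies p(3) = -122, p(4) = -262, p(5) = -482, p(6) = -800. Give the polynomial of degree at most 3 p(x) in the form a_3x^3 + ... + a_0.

p(x) = -3x^3 - 4x^2 - x - 2

Newton's divided differences:
p[3,4] = (-262 - (-122)) / (4 - 3) = -140
p[4,5] = (-482 - (-262)) / (5 - 4) = -220
p[5,6] = (-800 - (-482)) / (6 - 5) = -318
p[3,4,5] = (-220 - (-140)) / (5 - 3) = -40
p[4,5,6] = (-318 - (-220)) / (6 - 4) = -49
p[3,4,5,6] = (-49 - (-40)) / (6 - 3) = -3
p(x) = -122 + (-140)·(x - 3) + (-40)·(x - 3)(x - 4) + (-3)·(x - 3)(x - 4)(x - 5)
Expanding: p(x) = -3x^3 - 4x^2 - x - 2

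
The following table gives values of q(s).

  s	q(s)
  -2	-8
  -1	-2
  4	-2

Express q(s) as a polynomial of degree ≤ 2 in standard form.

Build the Lagrange basis polynomials:
L_0(s) = (s + 1)(s - 4) / [6] = (1/6)s^2 - (1/2)s - 2/3
L_1(s) = (s + 2)(s - 4) / [-5] = -(1/5)s^2 + (2/5)s + 8/5
L_2(s) = (s + 2)(s + 1) / [30] = (1/30)s^2 + (1/10)s + 1/15
q(s) = (-8)·L_0 + (-2)·L_1 + (-2)·L_2
  (-8)·L_0(s) = -(4/3)s^2 + 4s + 16/3
  (-2)·L_1(s) = (2/5)s^2 - (4/5)s - 16/5
  (-2)·L_2(s) = -(1/15)s^2 - (1/5)s - 2/15
Adding term by term: -s^2 + 3s + 2

q(s) = -s^2 + 3s + 2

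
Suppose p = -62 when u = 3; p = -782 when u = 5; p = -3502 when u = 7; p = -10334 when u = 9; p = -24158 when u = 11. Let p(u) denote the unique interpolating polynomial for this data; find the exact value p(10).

L_0(10) = (5)·(3)·(1)·(-1)/[(-2)·(-4)·(-6)·(-8)] = -5/128
L_1(10) = (7)·(3)·(1)·(-1)/[(2)·(-2)·(-4)·(-6)] = 7/32
L_2(10) = (7)·(5)·(1)·(-1)/[(4)·(2)·(-2)·(-4)] = -35/64
L_3(10) = (7)·(5)·(3)·(-1)/[(6)·(4)·(2)·(-2)] = 35/32
L_4(10) = (7)·(5)·(3)·(1)/[(8)·(6)·(4)·(2)] = 35/128
Sum: (-62)·(-5/128) + (-782)·(7/32) + (-3502)·(-35/64) + (-10334)·(35/32) + (-24158)·(35/128) = -16162

-16162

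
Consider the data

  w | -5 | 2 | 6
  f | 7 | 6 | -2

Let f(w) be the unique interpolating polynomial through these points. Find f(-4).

606/77

Using Newton's divided-difference form:
f[-5,2] = (6 - 7) / (2 - (-5)) = -1/7
f[2,6] = (-2 - 6) / (6 - 2) = -2
f[-5,2,6] = (-2 - (-1/7)) / (6 - (-5)) = -13/77
f(-4) = 7 + (-1/7)·(1) + (-13/77)·(1)·(-6) = 606/77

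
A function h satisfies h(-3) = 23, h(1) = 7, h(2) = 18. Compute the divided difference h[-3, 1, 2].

3

h[-3,1] = (7 - 23) / (1 - (-3)) = -4
h[1,2] = (18 - 7) / (2 - 1) = 11
h[-3,1,2] = (11 - (-4)) / (2 - (-3)) = 3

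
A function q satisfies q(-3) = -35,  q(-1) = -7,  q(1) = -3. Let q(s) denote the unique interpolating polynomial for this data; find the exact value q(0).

-2

Evaluate each Lagrange basis at s = 0:
L_0(0) = (1)·(-1)/[(-2)·(-4)] = -1/8
L_1(0) = (3)·(-1)/[(2)·(-2)] = 3/4
L_2(0) = (3)·(1)/[(4)·(2)] = 3/8
Sum: (-35)·(-1/8) + (-7)·(3/4) + (-3)·(3/8) = -2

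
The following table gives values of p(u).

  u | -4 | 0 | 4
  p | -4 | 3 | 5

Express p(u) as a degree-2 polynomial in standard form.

p(u) = -(5/32)u^2 + (9/8)u + 3

Build the Lagrange basis polynomials:
L_0(u) = u(u - 4) / [32] = (1/32)u^2 - (1/8)u
L_1(u) = (u + 4)(u - 4) / [-16] = -(1/16)u^2 + 1
L_2(u) = (u + 4)u / [32] = (1/32)u^2 + (1/8)u
p(u) = (-4)·L_0 + 3·L_1 + 5·L_2
  (-4)·L_0(u) = -(1/8)u^2 + (1/2)u
  3·L_1(u) = -(3/16)u^2 + 3
  5·L_2(u) = (5/32)u^2 + (5/8)u
Adding term by term: -(5/32)u^2 + (9/8)u + 3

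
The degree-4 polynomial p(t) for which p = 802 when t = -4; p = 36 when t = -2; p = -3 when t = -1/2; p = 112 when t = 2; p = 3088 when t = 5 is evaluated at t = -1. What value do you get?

Evaluate each Lagrange basis at t = -1:
L_0(-1) = (1)·(-1/2)·(-3)·(-6)/[(-2)·(-7/2)·(-6)·(-9)] = -1/42
L_1(-1) = (3)·(-1/2)·(-3)·(-6)/[(2)·(-3/2)·(-4)·(-7)] = 9/28
L_2(-1) = (3)·(1)·(-3)·(-6)/[(7/2)·(3/2)·(-5/2)·(-11/2)] = 288/385
L_3(-1) = (3)·(1)·(-1/2)·(-6)/[(6)·(4)·(5/2)·(-3)] = -1/20
L_4(-1) = (3)·(1)·(-1/2)·(-3)/[(9)·(7)·(11/2)·(3)] = 1/231
Sum: 802·(-1/42) + 36·(9/28) + (-3)·(288/385) + 112·(-1/20) + 3088·(1/231) = -2

-2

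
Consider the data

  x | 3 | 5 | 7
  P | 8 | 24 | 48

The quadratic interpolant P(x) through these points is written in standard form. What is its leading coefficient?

1

L_0(x) = (x - 5)(x - 7) / [8] = (1/8)x^2 - (3/2)x + 35/8
L_1(x) = (x - 3)(x - 7) / [-4] = -(1/4)x^2 + (5/2)x - 21/4
L_2(x) = (x - 3)(x - 5) / [8] = (1/8)x^2 - x + 15/8
P(x) = 8·L_0 + 24·L_1 + 48·L_2
Only the coefficient of x^2 is needed; take it from each L_i and combine:
8·(1/8) + 24·(-1/4) + 48·(1/8) = 1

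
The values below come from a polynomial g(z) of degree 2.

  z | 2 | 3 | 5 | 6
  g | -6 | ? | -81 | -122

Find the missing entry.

The 3 known values determine g uniquely (degree ≤ 2).
Evaluate each Lagrange basis at z = 3:
L_0(3) = (-2)·(-3)/[(-3)·(-4)] = 1/2
L_1(3) = (1)·(-3)/[(3)·(-1)] = 1
L_2(3) = (1)·(-2)/[(4)·(1)] = -1/2
Sum: (-6)·(1/2) + (-81)·(1) + (-122)·(-1/2) = -23

-23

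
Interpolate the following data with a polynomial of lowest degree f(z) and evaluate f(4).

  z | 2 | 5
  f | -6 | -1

Evaluate each Lagrange basis at z = 4:
L_0(4) = (-1)/[(-3)] = 1/3
L_1(4) = (2)/[(3)] = 2/3
Sum: (-6)·(1/3) + (-1)·(2/3) = -8/3

-8/3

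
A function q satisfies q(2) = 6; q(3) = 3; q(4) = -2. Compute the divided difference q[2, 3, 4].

q[2,3] = (3 - 6) / (3 - 2) = -3
q[3,4] = (-2 - 3) / (4 - 3) = -5
q[2,3,4] = (-5 - (-3)) / (4 - 2) = -1

-1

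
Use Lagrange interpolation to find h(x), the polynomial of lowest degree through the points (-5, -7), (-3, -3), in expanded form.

h(x) = 2x + 3

Build the Lagrange basis polynomials:
L_0(x) = (x + 3) / [-2] = -(1/2)x - 3/2
L_1(x) = (x + 5) / [2] = (1/2)x + 5/2
h(x) = (-7)·L_0 + (-3)·L_1
  (-7)·L_0(x) = (7/2)x + 21/2
  (-3)·L_1(x) = -(3/2)x - 15/2
Adding term by term: 2x + 3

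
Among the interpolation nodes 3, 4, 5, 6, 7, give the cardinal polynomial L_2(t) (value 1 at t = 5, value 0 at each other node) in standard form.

L_2(t) = (1/4)t^4 - 5t^3 + (145/4)t^2 - (225/2)t + 126

L_2(t) = (t - 3)(t - 4)(t - 6)(t - 7) / [(2)·(1)·(-1)·(-2)]
       = (t^4 - 20t^3 + 145t^2 - 450t + 504) / (4)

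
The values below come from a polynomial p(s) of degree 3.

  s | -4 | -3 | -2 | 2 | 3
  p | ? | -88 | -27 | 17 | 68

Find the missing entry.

The 4 known values determine p uniquely (degree ≤ 3).
Evaluate each Lagrange basis at s = -4:
L_0(-4) = (-2)·(-6)·(-7)/[(-1)·(-5)·(-6)] = 14/5
L_1(-4) = (-1)·(-6)·(-7)/[(1)·(-4)·(-5)] = -21/10
L_2(-4) = (-1)·(-2)·(-7)/[(5)·(4)·(-1)] = 7/10
L_3(-4) = (-1)·(-2)·(-6)/[(6)·(5)·(1)] = -2/5
Sum: (-88)·(14/5) + (-27)·(-21/10) + 17·(7/10) + 68·(-2/5) = -205

-205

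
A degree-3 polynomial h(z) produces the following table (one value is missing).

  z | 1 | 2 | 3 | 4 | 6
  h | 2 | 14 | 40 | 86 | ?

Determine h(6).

The 4 known values determine h uniquely (degree ≤ 3).
Evaluate each Lagrange basis at z = 6:
L_0(6) = (4)·(3)·(2)/[(-1)·(-2)·(-3)] = -4
L_1(6) = (5)·(3)·(2)/[(1)·(-1)·(-2)] = 15
L_2(6) = (5)·(4)·(2)/[(2)·(1)·(-1)] = -20
L_3(6) = (5)·(4)·(3)/[(3)·(2)·(1)] = 10
Sum: 2·(-4) + 14·(15) + 40·(-20) + 86·(10) = 262

262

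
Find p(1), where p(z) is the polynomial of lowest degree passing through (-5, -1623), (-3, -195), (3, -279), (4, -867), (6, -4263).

Evaluate each Lagrange basis at z = 1:
L_0(1) = (4)·(-2)·(-3)·(-5)/[(-2)·(-8)·(-9)·(-11)] = -5/66
L_1(1) = (6)·(-2)·(-3)·(-5)/[(2)·(-6)·(-7)·(-9)] = 5/21
L_2(1) = (6)·(4)·(-3)·(-5)/[(8)·(6)·(-1)·(-3)] = 5/2
L_3(1) = (6)·(4)·(-2)·(-5)/[(9)·(7)·(1)·(-2)] = -40/21
L_4(1) = (6)·(4)·(-2)·(-3)/[(11)·(9)·(3)·(2)] = 8/33
Sum: (-1623)·(-5/66) + (-195)·(5/21) + (-279)·(5/2) + (-867)·(-40/21) + (-4263)·(8/33) = -3

-3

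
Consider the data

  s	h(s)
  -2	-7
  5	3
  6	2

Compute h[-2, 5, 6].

-17/56

h[-2,5] = (3 - (-7)) / (5 - (-2)) = 10/7
h[5,6] = (2 - 3) / (6 - 5) = -1
h[-2,5,6] = (-1 - 10/7) / (6 - (-2)) = -17/56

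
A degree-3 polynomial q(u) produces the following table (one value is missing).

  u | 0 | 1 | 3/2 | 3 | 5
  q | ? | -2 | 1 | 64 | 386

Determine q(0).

1

The 4 known values determine q uniquely (degree ≤ 3).
Evaluate each Lagrange basis at u = 0:
L_0(0) = (-3/2)·(-3)·(-5)/[(-1/2)·(-2)·(-4)] = 45/8
L_1(0) = (-1)·(-3)·(-5)/[(1/2)·(-3/2)·(-7/2)] = -40/7
L_2(0) = (-1)·(-3/2)·(-5)/[(2)·(3/2)·(-2)] = 5/4
L_3(0) = (-1)·(-3/2)·(-3)/[(4)·(7/2)·(2)] = -9/56
Sum: (-2)·(45/8) + 1·(-40/7) + 64·(5/4) + 386·(-9/56) = 1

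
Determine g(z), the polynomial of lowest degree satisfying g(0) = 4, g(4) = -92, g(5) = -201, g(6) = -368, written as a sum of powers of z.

g(z) = -2z^3 + z^2 + 4z + 4

Build the Lagrange basis polynomials:
L_0(z) = (z - 4)(z - 5)(z - 6) / [-120] = -(1/120)z^3 + (1/8)z^2 - (37/60)z + 1
L_1(z) = z(z - 5)(z - 6) / [8] = (1/8)z^3 - (11/8)z^2 + (15/4)z
L_2(z) = z(z - 4)(z - 6) / [-5] = -(1/5)z^3 + 2z^2 - (24/5)z
L_3(z) = z(z - 4)(z - 5) / [12] = (1/12)z^3 - (3/4)z^2 + (5/3)z
g(z) = 4·L_0 + (-92)·L_1 + (-201)·L_2 + (-368)·L_3
  4·L_0(z) = -(1/30)z^3 + (1/2)z^2 - (37/15)z + 4
  (-92)·L_1(z) = -(23/2)z^3 + (253/2)z^2 - 345z
  (-201)·L_2(z) = (201/5)z^3 - 402z^2 + (4824/5)z
  (-368)·L_3(z) = -(92/3)z^3 + 276z^2 - (1840/3)z
Adding term by term: -2z^3 + z^2 + 4z + 4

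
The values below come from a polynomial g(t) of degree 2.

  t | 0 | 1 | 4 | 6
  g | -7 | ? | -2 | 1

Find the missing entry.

The 3 known values determine g uniquely (degree ≤ 2).
L_0(1) = (-3)·(-5)/[(-4)·(-6)] = 5/8
L_1(1) = (1)·(-5)/[(4)·(-2)] = 5/8
L_2(1) = (1)·(-3)/[(6)·(2)] = -1/4
Sum: (-7)·(5/8) + (-2)·(5/8) + 1·(-1/4) = -47/8

-47/8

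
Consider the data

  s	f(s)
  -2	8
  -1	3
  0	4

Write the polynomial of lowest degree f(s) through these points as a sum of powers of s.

f(s) = 3s^2 + 4s + 4

Newton's divided differences:
f[-2,-1] = (3 - 8) / (-1 - (-2)) = -5
f[-1,0] = (4 - 3) / (0 - (-1)) = 1
f[-2,-1,0] = (1 - (-5)) / (0 - (-2)) = 3
f(s) = 8 + (-5)·(s + 2) + 3·(s + 2)(s + 1)
Expanding: f(s) = 3s^2 + 4s + 4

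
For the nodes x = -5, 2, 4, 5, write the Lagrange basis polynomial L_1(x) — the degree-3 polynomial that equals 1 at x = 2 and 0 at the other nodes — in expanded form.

L_1(x) = (1/42)x^3 - (2/21)x^2 - (25/42)x + 50/21

L_1(x) = (x + 5)(x - 4)(x - 5) / [(7)·(-2)·(-3)]
       = (x^3 - 4x^2 - 25x + 100) / (42)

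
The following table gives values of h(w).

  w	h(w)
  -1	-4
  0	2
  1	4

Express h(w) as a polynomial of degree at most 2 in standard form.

h(w) = -2w^2 + 4w + 2

Newton's divided differences:
h[-1,0] = (2 - (-4)) / (0 - (-1)) = 6
h[0,1] = (4 - 2) / (1 - 0) = 2
h[-1,0,1] = (2 - 6) / (1 - (-1)) = -2
h(w) = -4 + 6·(w + 1) + (-2)·(w + 1)w
Expanding: h(w) = -2w^2 + 4w + 2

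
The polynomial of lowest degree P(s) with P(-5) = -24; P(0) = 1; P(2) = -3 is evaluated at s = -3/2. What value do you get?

-5/4

L_0(-3/2) = (-3/2)·(-7/2)/[(-5)·(-7)] = 3/20
L_1(-3/2) = (7/2)·(-7/2)/[(5)·(-2)] = 49/40
L_2(-3/2) = (7/2)·(-3/2)/[(7)·(2)] = -3/8
Sum: (-24)·(3/20) + 1·(49/40) + (-3)·(-3/8) = -5/4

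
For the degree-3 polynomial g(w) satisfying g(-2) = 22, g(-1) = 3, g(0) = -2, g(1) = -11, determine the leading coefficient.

-3

Build the Lagrange basis polynomials:
L_0(w) = (w + 1)w(w - 1) / [-6] = -(1/6)w^3 + (1/6)w
L_1(w) = (w + 2)w(w - 1) / [2] = (1/2)w^3 + (1/2)w^2 - w
L_2(w) = (w + 2)(w + 1)(w - 1) / [-2] = -(1/2)w^3 - w^2 + (1/2)w + 1
L_3(w) = (w + 2)(w + 1)w / [6] = (1/6)w^3 + (1/2)w^2 + (1/3)w
g(w) = 22·L_0 + 3·L_1 + (-2)·L_2 + (-11)·L_3
Only the coefficient of w^3 is needed; take it from each L_i and combine:
22·(-1/6) + 3·(1/2) + (-2)·(-1/2) + (-11)·(1/6) = -3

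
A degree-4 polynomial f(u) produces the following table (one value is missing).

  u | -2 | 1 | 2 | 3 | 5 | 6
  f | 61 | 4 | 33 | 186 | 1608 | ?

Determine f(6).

The 5 known values determine f uniquely (degree ≤ 4).
L_0(6) = (5)·(4)·(3)·(1)/[(-3)·(-4)·(-5)·(-7)] = 1/7
L_1(6) = (8)·(4)·(3)·(1)/[(3)·(-1)·(-2)·(-4)] = -4
L_2(6) = (8)·(5)·(3)·(1)/[(4)·(1)·(-1)·(-3)] = 10
L_3(6) = (8)·(5)·(4)·(1)/[(5)·(2)·(1)·(-2)] = -8
L_4(6) = (8)·(5)·(4)·(3)/[(7)·(4)·(3)·(2)] = 20/7
Sum: 61·(1/7) + 4·(-4) + 33·(10) + 186·(-8) + 1608·(20/7) = 3429

3429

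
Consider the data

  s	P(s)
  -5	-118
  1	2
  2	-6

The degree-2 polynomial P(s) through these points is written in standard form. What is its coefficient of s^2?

-4

Build the Lagrange basis polynomials:
L_0(s) = (s - 1)(s - 2) / [42] = (1/42)s^2 - (1/14)s + 1/21
L_1(s) = (s + 5)(s - 2) / [-6] = -(1/6)s^2 - (1/2)s + 5/3
L_2(s) = (s + 5)(s - 1) / [7] = (1/7)s^2 + (4/7)s - 5/7
P(s) = (-118)·L_0 + 2·L_1 + (-6)·L_2
Only the coefficient of s^2 is needed; take it from each L_i and combine:
(-118)·(1/42) + 2·(-1/6) + (-6)·(1/7) = -4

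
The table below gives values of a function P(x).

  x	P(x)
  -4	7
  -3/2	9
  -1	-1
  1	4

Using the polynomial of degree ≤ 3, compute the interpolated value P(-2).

468/25

Using Newton's divided-difference form:
P[-4,-3/2] = (9 - 7) / (-3/2 - (-4)) = 4/5
P[-3/2,-1] = (-1 - 9) / (-1 - (-3/2)) = -20
P[-1,1] = (4 - (-1)) / (1 - (-1)) = 5/2
P[-4,-3/2,-1] = (-20 - 4/5) / (-1 - (-4)) = -104/15
P[-3/2,-1,1] = (5/2 - (-20)) / (1 - (-3/2)) = 9
P[-4,-3/2,-1,1] = (9 - (-104/15)) / (1 - (-4)) = 239/75
P(-2) = 7 + (4/5)·(2) + (-104/15)·(2)·(-1/2) + (239/75)·(2)·(-1/2)·(-1) = 468/25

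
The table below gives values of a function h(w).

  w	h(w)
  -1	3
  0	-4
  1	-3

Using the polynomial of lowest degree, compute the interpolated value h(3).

23

Evaluate each Lagrange basis at w = 3:
L_0(3) = (3)·(2)/[(-1)·(-2)] = 3
L_1(3) = (4)·(2)/[(1)·(-1)] = -8
L_2(3) = (4)·(3)/[(2)·(1)] = 6
Sum: 3·(3) + (-4)·(-8) + (-3)·(6) = 23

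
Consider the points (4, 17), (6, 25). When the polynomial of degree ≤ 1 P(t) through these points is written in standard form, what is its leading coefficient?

Build the Lagrange basis polynomials:
L_0(t) = (t - 6) / [-2] = -(1/2)t + 3
L_1(t) = (t - 4) / [2] = (1/2)t - 2
P(t) = 17·L_0 + 25·L_1
Only the coefficient of t is needed; take it from each L_i and combine:
17·(-1/2) + 25·(1/2) = 4

4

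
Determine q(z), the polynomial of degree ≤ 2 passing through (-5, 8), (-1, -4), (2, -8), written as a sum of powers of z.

L_0(z) = (z + 1)(z - 2) / [28] = (1/28)z^2 - (1/28)z - 1/14
L_1(z) = (z + 5)(z - 2) / [-12] = -(1/12)z^2 - (1/4)z + 5/6
L_2(z) = (z + 5)(z + 1) / [21] = (1/21)z^2 + (2/7)z + 5/21
q(z) = 8·L_0 + (-4)·L_1 + (-8)·L_2
  8·L_0(z) = (2/7)z^2 - (2/7)z - 4/7
  (-4)·L_1(z) = (1/3)z^2 + z - 10/3
  (-8)·L_2(z) = -(8/21)z^2 - (16/7)z - 40/21
Adding term by term: (5/21)z^2 - (11/7)z - 122/21

q(z) = (5/21)z^2 - (11/7)z - 122/21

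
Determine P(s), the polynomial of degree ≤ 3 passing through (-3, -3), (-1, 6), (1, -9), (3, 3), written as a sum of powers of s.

P(s) = (17/16)s^3 + (3/16)s^2 - (137/16)s - 27/16

Newton's divided differences:
P[-3,-1] = (6 - (-3)) / (-1 - (-3)) = 9/2
P[-1,1] = (-9 - 6) / (1 - (-1)) = -15/2
P[1,3] = (3 - (-9)) / (3 - 1) = 6
P[-3,-1,1] = (-15/2 - 9/2) / (1 - (-3)) = -3
P[-1,1,3] = (6 - (-15/2)) / (3 - (-1)) = 27/8
P[-3,-1,1,3] = (27/8 - (-3)) / (3 - (-3)) = 17/16
P(s) = -3 + (9/2)·(s + 3) + (-3)·(s + 3)(s + 1) + (17/16)·(s + 3)(s + 1)(s - 1)
Expanding: P(s) = (17/16)s^3 + (3/16)s^2 - (137/16)s - 27/16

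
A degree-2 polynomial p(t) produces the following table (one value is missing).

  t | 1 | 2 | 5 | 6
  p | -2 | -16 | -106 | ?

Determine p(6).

The 3 known values determine p uniquely (degree ≤ 2).
Evaluate each Lagrange basis at t = 6:
L_0(6) = (4)·(1)/[(-1)·(-4)] = 1
L_1(6) = (5)·(1)/[(1)·(-3)] = -5/3
L_2(6) = (5)·(4)/[(4)·(3)] = 5/3
Sum: (-2)·(1) + (-16)·(-5/3) + (-106)·(5/3) = -152

-152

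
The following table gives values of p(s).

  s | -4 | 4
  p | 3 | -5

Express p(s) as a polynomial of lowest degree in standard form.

p(s) = -s - 1

Build the Lagrange basis polynomials:
L_0(s) = (s - 4) / [-8] = -(1/8)s + 1/2
L_1(s) = (s + 4) / [8] = (1/8)s + 1/2
p(s) = 3·L_0 + (-5)·L_1
  3·L_0(s) = -(3/8)s + 3/2
  (-5)·L_1(s) = -(5/8)s - 5/2
Adding term by term: -s - 1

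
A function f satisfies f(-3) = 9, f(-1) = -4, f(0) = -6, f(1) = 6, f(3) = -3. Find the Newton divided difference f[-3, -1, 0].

3/2

f[-3,-1] = (-4 - 9) / (-1 - (-3)) = -13/2
f[-1,0] = (-6 - (-4)) / (0 - (-1)) = -2
f[-3,-1,0] = (-2 - (-13/2)) / (0 - (-3)) = 3/2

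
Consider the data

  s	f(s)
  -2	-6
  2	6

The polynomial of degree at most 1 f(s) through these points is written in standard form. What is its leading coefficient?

L_0(s) = (s - 2) / [-4] = -(1/4)s + 1/2
L_1(s) = (s + 2) / [4] = (1/4)s + 1/2
f(s) = (-6)·L_0 + 6·L_1
Only the coefficient of s is needed; take it from each L_i and combine:
(-6)·(-1/4) + 6·(1/4) = 3

3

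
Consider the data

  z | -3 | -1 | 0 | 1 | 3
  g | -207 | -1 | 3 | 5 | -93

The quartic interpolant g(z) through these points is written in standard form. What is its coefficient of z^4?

-2

Build the Lagrange basis polynomials:
L_0(z) = (z + 1)z(z - 1)(z - 3) / [144] = (1/144)z^4 - (1/48)z^3 - (1/144)z^2 + (1/48)z
L_1(z) = (z + 3)z(z - 1)(z - 3) / [-16] = -(1/16)z^4 + (1/16)z^3 + (9/16)z^2 - (9/16)z
L_2(z) = (z + 3)(z + 1)(z - 1)(z - 3) / [9] = (1/9)z^4 - (10/9)z^2 + 1
L_3(z) = (z + 3)(z + 1)z(z - 3) / [-16] = -(1/16)z^4 - (1/16)z^3 + (9/16)z^2 + (9/16)z
L_4(z) = (z + 3)(z + 1)z(z - 1) / [144] = (1/144)z^4 + (1/48)z^3 - (1/144)z^2 - (1/48)z
g(z) = (-207)·L_0 + (-1)·L_1 + 3·L_2 + 5·L_3 + (-93)·L_4
Only the coefficient of z^4 is needed; take it from each L_i and combine:
(-207)·(1/144) + (-1)·(-1/16) + 3·(1/9) + 5·(-1/16) + (-93)·(1/144) = -2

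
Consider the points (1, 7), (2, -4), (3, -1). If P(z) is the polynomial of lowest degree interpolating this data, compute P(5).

L_0(5) = (3)·(2)/[(-1)·(-2)] = 3
L_1(5) = (4)·(2)/[(1)·(-1)] = -8
L_2(5) = (4)·(3)/[(2)·(1)] = 6
Sum: 7·(3) + (-4)·(-8) + (-1)·(6) = 47

47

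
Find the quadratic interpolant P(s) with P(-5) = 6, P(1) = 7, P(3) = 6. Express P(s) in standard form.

Newton's divided differences:
P[-5,1] = (7 - 6) / (1 - (-5)) = 1/6
P[1,3] = (6 - 7) / (3 - 1) = -1/2
P[-5,1,3] = (-1/2 - 1/6) / (3 - (-5)) = -1/12
P(s) = 6 + (1/6)·(s + 5) + (-1/12)·(s + 5)(s - 1)
Expanding: P(s) = -(1/12)s^2 - (1/6)s + 29/4

P(s) = -(1/12)s^2 - (1/6)s + 29/4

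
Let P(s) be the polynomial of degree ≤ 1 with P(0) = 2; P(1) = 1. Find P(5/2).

-1/2

L_0(5/2) = (3/2)/[(-1)] = -3/2
L_1(5/2) = (5/2)/[(1)] = 5/2
Sum: 2·(-3/2) + 1·(5/2) = -1/2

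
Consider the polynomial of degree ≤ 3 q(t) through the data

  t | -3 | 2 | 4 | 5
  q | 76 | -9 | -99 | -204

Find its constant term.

1

Build the Lagrange basis polynomials:
L_0(t) = (t - 2)(t - 4)(t - 5) / [-280] = -(1/280)t^3 + (11/280)t^2 - (19/140)t + 1/7
L_1(t) = (t + 3)(t - 4)(t - 5) / [30] = (1/30)t^3 - (1/5)t^2 - (7/30)t + 2
L_2(t) = (t + 3)(t - 2)(t - 5) / [-14] = -(1/14)t^3 + (2/7)t^2 + (11/14)t - 15/7
L_3(t) = (t + 3)(t - 2)(t - 4) / [24] = (1/24)t^3 - (1/8)t^2 - (5/12)t + 1
q(t) = 76·L_0 + (-9)·L_1 + (-99)·L_2 + (-204)·L_3
Only the constant term is needed; take it from each L_i and combine:
76·(1/7) + (-9)·(2) + (-99)·(-15/7) + (-204)·(1) = 1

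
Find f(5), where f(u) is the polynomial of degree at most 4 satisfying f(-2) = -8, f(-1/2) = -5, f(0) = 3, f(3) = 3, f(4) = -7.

217/27

Using Newton's divided-difference form:
f[-2,-1/2] = (-5 - (-8)) / (-1/2 - (-2)) = 2
f[-1/2,0] = (3 - (-5)) / (0 - (-1/2)) = 16
f[0,3] = (3 - 3) / (3 - 0) = 0
f[3,4] = (-7 - 3) / (4 - 3) = -10
f[-2,-1/2,0] = (16 - 2) / (0 - (-2)) = 7
f[-1/2,0,3] = (0 - 16) / (3 - (-1/2)) = -32/7
f[0,3,4] = (-10 - 0) / (4 - 0) = -5/2
f[-2,-1/2,0,3] = (-32/7 - 7) / (3 - (-2)) = -81/35
f[-1/2,0,3,4] = (-5/2 - (-32/7)) / (4 - (-1/2)) = 29/63
f[-2,-1/2,0,3,4] = (29/63 - (-81/35)) / (4 - (-2)) = 437/945
f(5) = -8 + 2·(7) + 7·(7)·(11/2) + (-81/35)·(7)·(11/2)·(5) + (437/945)·(7)·(11/2)·(5)·(2) = 217/27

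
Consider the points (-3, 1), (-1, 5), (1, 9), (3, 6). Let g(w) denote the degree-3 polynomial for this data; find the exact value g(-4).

19/16

Using Newton's divided-difference form:
g[-3,-1] = (5 - 1) / (-1 - (-3)) = 2
g[-1,1] = (9 - 5) / (1 - (-1)) = 2
g[1,3] = (6 - 9) / (3 - 1) = -3/2
g[-3,-1,1] = (2 - 2) / (1 - (-3)) = 0
g[-1,1,3] = (-3/2 - 2) / (3 - (-1)) = -7/8
g[-3,-1,1,3] = (-7/8 - 0) / (3 - (-3)) = -7/48
g(-4) = 1 + 2·(-1) + 0·(-1)·(-3) + (-7/48)·(-1)·(-3)·(-5) = 19/16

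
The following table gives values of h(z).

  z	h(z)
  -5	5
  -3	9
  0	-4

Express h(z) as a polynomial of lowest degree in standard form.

h(z) = -(19/15)z^2 - (122/15)z - 4

Build the Lagrange basis polynomials:
L_0(z) = (z + 3)z / [10] = (1/10)z^2 + (3/10)z
L_1(z) = (z + 5)z / [-6] = -(1/6)z^2 - (5/6)z
L_2(z) = (z + 5)(z + 3) / [15] = (1/15)z^2 + (8/15)z + 1
h(z) = 5·L_0 + 9·L_1 + (-4)·L_2
  5·L_0(z) = (1/2)z^2 + (3/2)z
  9·L_1(z) = -(3/2)z^2 - (15/2)z
  (-4)·L_2(z) = -(4/15)z^2 - (32/15)z - 4
Adding term by term: -(19/15)z^2 - (122/15)z - 4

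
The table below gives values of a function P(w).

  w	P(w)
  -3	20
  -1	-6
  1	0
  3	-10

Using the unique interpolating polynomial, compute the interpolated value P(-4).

Evaluate each Lagrange basis at w = -4:
L_0(-4) = (-3)·(-5)·(-7)/[(-2)·(-4)·(-6)] = 35/16
L_1(-4) = (-1)·(-5)·(-7)/[(2)·(-2)·(-4)] = -35/16
L_2(-4) = (-1)·(-3)·(-7)/[(4)·(2)·(-2)] = 21/16
L_3(-4) = (-1)·(-3)·(-5)/[(6)·(4)·(2)] = -5/16
Sum: 20·(35/16) + (-6)·(-35/16) + 0 + (-10)·(-5/16) = 60

60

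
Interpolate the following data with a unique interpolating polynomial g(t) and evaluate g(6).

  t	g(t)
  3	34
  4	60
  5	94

Evaluate each Lagrange basis at t = 6:
L_0(6) = (2)·(1)/[(-1)·(-2)] = 1
L_1(6) = (3)·(1)/[(1)·(-1)] = -3
L_2(6) = (3)·(2)/[(2)·(1)] = 3
Sum: 34·(1) + 60·(-3) + 94·(3) = 136

136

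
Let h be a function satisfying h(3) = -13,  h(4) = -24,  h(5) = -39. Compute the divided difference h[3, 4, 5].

-2

h[3,4] = (-24 - (-13)) / (4 - 3) = -11
h[4,5] = (-39 - (-24)) / (5 - 4) = -15
h[3,4,5] = (-15 - (-11)) / (5 - 3) = -2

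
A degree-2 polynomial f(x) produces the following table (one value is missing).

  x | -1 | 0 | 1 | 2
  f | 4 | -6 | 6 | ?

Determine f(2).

The 3 known values determine f uniquely (degree ≤ 2).
L_0(2) = (2)·(1)/[(-1)·(-2)] = 1
L_1(2) = (3)·(1)/[(1)·(-1)] = -3
L_2(2) = (3)·(2)/[(2)·(1)] = 3
Sum: 4·(1) + (-6)·(-3) + 6·(3) = 40

40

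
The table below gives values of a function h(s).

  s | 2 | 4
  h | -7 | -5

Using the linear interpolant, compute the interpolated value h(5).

L_0(5) = (1)/[(-2)] = -1/2
L_1(5) = (3)/[(2)] = 3/2
Sum: (-7)·(-1/2) + (-5)·(3/2) = -4

-4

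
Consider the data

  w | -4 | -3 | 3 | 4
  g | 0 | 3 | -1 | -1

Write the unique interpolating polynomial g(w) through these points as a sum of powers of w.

Build the Lagrange basis polynomials:
L_0(w) = (w + 3)(w - 3)(w - 4) / [-56] = -(1/56)w^3 + (1/14)w^2 + (9/56)w - 9/14
L_1(w) = (w + 4)(w - 3)(w - 4) / [42] = (1/42)w^3 - (1/14)w^2 - (8/21)w + 8/7
L_2(w) = (w + 4)(w + 3)(w - 4) / [-42] = -(1/42)w^3 - (1/14)w^2 + (8/21)w + 8/7
L_3(w) = (w + 4)(w + 3)(w - 3) / [56] = (1/56)w^3 + (1/14)w^2 - (9/56)w - 9/14
g(w) = 0·L_0 + 3·L_1 + (-1)·L_2 + (-1)·L_3
  0·L_0(w) = 0
  3·L_1(w) = (1/14)w^3 - (3/14)w^2 - (8/7)w + 24/7
  (-1)·L_2(w) = (1/42)w^3 + (1/14)w^2 - (8/21)w - 8/7
  (-1)·L_3(w) = -(1/56)w^3 - (1/14)w^2 + (9/56)w + 9/14
Adding term by term: (13/168)w^3 - (3/14)w^2 - (229/168)w + 41/14

g(w) = (13/168)w^3 - (3/14)w^2 - (229/168)w + 41/14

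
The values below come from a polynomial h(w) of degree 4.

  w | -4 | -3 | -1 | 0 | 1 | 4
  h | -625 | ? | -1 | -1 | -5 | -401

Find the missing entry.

The 5 known values determine h uniquely (degree ≤ 4).
Evaluate each Lagrange basis at w = -3:
L_0(-3) = (-2)·(-3)·(-4)·(-7)/[(-3)·(-4)·(-5)·(-8)] = 7/20
L_1(-3) = (1)·(-3)·(-4)·(-7)/[(3)·(-1)·(-2)·(-5)] = 14/5
L_2(-3) = (1)·(-2)·(-4)·(-7)/[(4)·(1)·(-1)·(-4)] = -7/2
L_3(-3) = (1)·(-2)·(-3)·(-7)/[(5)·(2)·(1)·(-3)] = 7/5
L_4(-3) = (1)·(-2)·(-3)·(-4)/[(8)·(5)·(4)·(3)] = -1/20
Sum: (-625)·(7/20) + (-1)·(14/5) + (-1)·(-7/2) + (-5)·(7/5) + (-401)·(-1/20) = -205

-205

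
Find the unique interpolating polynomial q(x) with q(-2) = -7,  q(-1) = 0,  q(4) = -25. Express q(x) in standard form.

Build the Lagrange basis polynomials:
L_0(x) = (x + 1)(x - 4) / [6] = (1/6)x^2 - (1/2)x - 2/3
L_1(x) = (x + 2)(x - 4) / [-5] = -(1/5)x^2 + (2/5)x + 8/5
L_2(x) = (x + 2)(x + 1) / [30] = (1/30)x^2 + (1/10)x + 1/15
q(x) = (-7)·L_0 + 0·L_1 + (-25)·L_2
  (-7)·L_0(x) = -(7/6)x^2 + (7/2)x + 14/3
  0·L_1(x) = 0
  (-25)·L_2(x) = -(5/6)x^2 - (5/2)x - 5/3
Adding term by term: -2x^2 + x + 3

q(x) = -2x^2 + x + 3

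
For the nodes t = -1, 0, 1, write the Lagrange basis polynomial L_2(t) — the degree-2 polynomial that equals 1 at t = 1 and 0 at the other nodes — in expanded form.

L_2(t) = (t + 1)t / [(2)·(1)]
       = (t^2 + t) / (2)

L_2(t) = (1/2)t^2 + (1/2)t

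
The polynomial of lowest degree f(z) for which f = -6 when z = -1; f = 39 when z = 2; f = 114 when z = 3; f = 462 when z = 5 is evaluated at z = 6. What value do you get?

L_0(6) = (4)·(3)·(1)/[(-3)·(-4)·(-6)] = -1/6
L_1(6) = (7)·(3)·(1)/[(3)·(-1)·(-3)] = 7/3
L_2(6) = (7)·(4)·(1)/[(4)·(1)·(-2)] = -7/2
L_3(6) = (7)·(4)·(3)/[(6)·(3)·(2)] = 7/3
Sum: (-6)·(-1/6) + 39·(7/3) + 114·(-7/2) + 462·(7/3) = 771

771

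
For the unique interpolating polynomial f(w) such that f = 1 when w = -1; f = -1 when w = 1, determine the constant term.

0

L_0(w) = (w - 1) / [-2] = -(1/2)w + 1/2
L_1(w) = (w + 1) / [2] = (1/2)w + 1/2
f(w) = 1·L_0 + (-1)·L_1
Only the constant term is needed; take it from each L_i and combine:
1·(1/2) + (-1)·(1/2) = 0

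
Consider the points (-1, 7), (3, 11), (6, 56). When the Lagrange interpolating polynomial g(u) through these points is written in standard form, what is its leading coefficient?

2

Build the Lagrange basis polynomials:
L_0(u) = (u - 3)(u - 6) / [28] = (1/28)u^2 - (9/28)u + 9/14
L_1(u) = (u + 1)(u - 6) / [-12] = -(1/12)u^2 + (5/12)u + 1/2
L_2(u) = (u + 1)(u - 3) / [21] = (1/21)u^2 - (2/21)u - 1/7
g(u) = 7·L_0 + 11·L_1 + 56·L_2
Only the coefficient of u^2 is needed; take it from each L_i and combine:
7·(1/28) + 11·(-1/12) + 56·(1/21) = 2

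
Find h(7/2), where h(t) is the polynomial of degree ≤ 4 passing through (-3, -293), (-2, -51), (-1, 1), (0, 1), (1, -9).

L_0(7/2) = (11/2)·(9/2)·(7/2)·(5/2)/[(-1)·(-2)·(-3)·(-4)] = 1155/128
L_1(7/2) = (13/2)·(9/2)·(7/2)·(5/2)/[(1)·(-1)·(-2)·(-3)] = -1365/32
L_2(7/2) = (13/2)·(11/2)·(7/2)·(5/2)/[(2)·(1)·(-1)·(-2)] = 5005/64
L_3(7/2) = (13/2)·(11/2)·(9/2)·(5/2)/[(3)·(2)·(1)·(-1)] = -2145/32
L_4(7/2) = (13/2)·(11/2)·(9/2)·(7/2)/[(4)·(3)·(2)·(1)] = 3003/128
Sum: (-293)·(1155/128) + (-51)·(-1365/32) + 1·(5005/64) + 1·(-2145/32) + (-9)·(3003/128) = -5347/8

-5347/8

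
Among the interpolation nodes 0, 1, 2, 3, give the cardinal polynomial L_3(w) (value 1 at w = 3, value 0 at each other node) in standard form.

L_3(w) = (1/6)w^3 - (1/2)w^2 + (1/3)w

L_3(w) = w(w - 1)(w - 2) / [(3)·(2)·(1)]
       = (w^3 - 3w^2 + 2w) / (6)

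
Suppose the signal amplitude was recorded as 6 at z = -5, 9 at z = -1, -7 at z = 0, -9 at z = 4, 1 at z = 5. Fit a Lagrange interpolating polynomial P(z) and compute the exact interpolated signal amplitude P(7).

-77/25

L_0(7) = (8)·(7)·(3)·(2)/[(-4)·(-5)·(-9)·(-10)] = 14/75
L_1(7) = (12)·(7)·(3)·(2)/[(4)·(-1)·(-5)·(-6)] = -21/5
L_2(7) = (12)·(8)·(3)·(2)/[(5)·(1)·(-4)·(-5)] = 144/25
L_3(7) = (12)·(8)·(7)·(2)/[(9)·(5)·(4)·(-1)] = -112/15
L_4(7) = (12)·(8)·(7)·(3)/[(10)·(6)·(5)·(1)] = 168/25
Sum: 6·(14/75) + 9·(-21/5) + (-7)·(144/25) + (-9)·(-112/15) + 1·(168/25) = -77/25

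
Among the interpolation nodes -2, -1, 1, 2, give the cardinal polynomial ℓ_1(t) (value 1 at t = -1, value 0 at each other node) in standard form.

ℓ_1(t) = (t + 2)(t - 1)(t - 2) / [(1)·(-2)·(-3)]
       = (t^3 - t^2 - 4t + 4) / (6)

ℓ_1(t) = (1/6)t^3 - (1/6)t^2 - (2/3)t + 2/3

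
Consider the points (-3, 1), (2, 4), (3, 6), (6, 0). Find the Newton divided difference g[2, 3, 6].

g[2,3] = (6 - 4) / (3 - 2) = 2
g[3,6] = (0 - 6) / (6 - 3) = -2
g[2,3,6] = (-2 - 2) / (6 - 2) = -1

-1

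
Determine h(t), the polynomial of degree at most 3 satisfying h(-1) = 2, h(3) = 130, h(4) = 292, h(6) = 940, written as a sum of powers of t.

Newton's divided differences:
h[-1,3] = (130 - 2) / (3 - (-1)) = 32
h[3,4] = (292 - 130) / (4 - 3) = 162
h[4,6] = (940 - 292) / (6 - 4) = 324
h[-1,3,4] = (162 - 32) / (4 - (-1)) = 26
h[3,4,6] = (324 - 162) / (6 - 3) = 54
h[-1,3,4,6] = (54 - 26) / (6 - (-1)) = 4
h(t) = 2 + 32·(t + 1) + 26·(t + 1)(t - 3) + 4·(t + 1)(t - 3)(t - 4)
Expanding: h(t) = 4t^3 + 2t^2 + 4

h(t) = 4t^3 + 2t^2 + 4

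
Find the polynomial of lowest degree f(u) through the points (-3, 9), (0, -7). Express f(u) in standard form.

f(u) = -(16/3)u - 7

L_0(u) = u / [-3] = -(1/3)u
L_1(u) = (u + 3) / [3] = (1/3)u + 1
f(u) = 9·L_0 + (-7)·L_1
  9·L_0(u) = -3u
  (-7)·L_1(u) = -(7/3)u - 7
Adding term by term: -(16/3)u - 7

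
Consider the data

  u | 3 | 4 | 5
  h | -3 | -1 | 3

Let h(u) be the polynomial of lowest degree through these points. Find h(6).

9

L_0(6) = (2)·(1)/[(-1)·(-2)] = 1
L_1(6) = (3)·(1)/[(1)·(-1)] = -3
L_2(6) = (3)·(2)/[(2)·(1)] = 3
Sum: (-3)·(1) + (-1)·(-3) + 3·(3) = 9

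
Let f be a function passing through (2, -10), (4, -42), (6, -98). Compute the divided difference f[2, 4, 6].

-3

f[2,4] = (-42 - (-10)) / (4 - 2) = -16
f[4,6] = (-98 - (-42)) / (6 - 4) = -28
f[2,4,6] = (-28 - (-16)) / (6 - 2) = -3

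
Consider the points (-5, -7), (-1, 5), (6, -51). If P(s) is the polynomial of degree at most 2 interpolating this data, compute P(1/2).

L_0(1/2) = (3/2)·(-11/2)/[(-4)·(-11)] = -3/16
L_1(1/2) = (11/2)·(-11/2)/[(4)·(-7)] = 121/112
L_2(1/2) = (11/2)·(3/2)/[(11)·(7)] = 3/28
Sum: (-7)·(-3/16) + 5·(121/112) + (-51)·(3/28) = 5/4

5/4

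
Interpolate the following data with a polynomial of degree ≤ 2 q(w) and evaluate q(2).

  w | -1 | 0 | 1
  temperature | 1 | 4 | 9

16

L_0(2) = (2)·(1)/[(-1)·(-2)] = 1
L_1(2) = (3)·(1)/[(1)·(-1)] = -3
L_2(2) = (3)·(2)/[(2)·(1)] = 3
Sum: 1·(1) + 4·(-3) + 9·(3) = 16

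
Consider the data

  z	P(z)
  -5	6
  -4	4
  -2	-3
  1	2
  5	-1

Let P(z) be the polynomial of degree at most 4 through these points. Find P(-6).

Evaluate each Lagrange basis at z = -6:
L_0(-6) = (-2)·(-4)·(-7)·(-11)/[(-1)·(-3)·(-6)·(-10)] = 154/45
L_1(-6) = (-1)·(-4)·(-7)·(-11)/[(1)·(-2)·(-5)·(-9)] = -154/45
L_2(-6) = (-1)·(-2)·(-7)·(-11)/[(3)·(2)·(-3)·(-7)] = 11/9
L_3(-6) = (-1)·(-2)·(-4)·(-11)/[(6)·(5)·(3)·(-4)] = -11/45
L_4(-6) = (-1)·(-2)·(-4)·(-7)/[(10)·(9)·(7)·(4)] = 1/45
Sum: 6·(154/45) + 4·(-154/45) + (-3)·(11/9) + 2·(-11/45) + (-1)·(1/45) = 8/3

8/3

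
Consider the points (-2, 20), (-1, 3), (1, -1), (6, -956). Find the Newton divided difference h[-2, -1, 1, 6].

-4

h[-2,-1] = (3 - 20) / (-1 - (-2)) = -17
h[-1,1] = (-1 - 3) / (1 - (-1)) = -2
h[1,6] = (-956 - (-1)) / (6 - 1) = -191
h[-2,-1,1] = (-2 - (-17)) / (1 - (-2)) = 5
h[-1,1,6] = (-191 - (-2)) / (6 - (-1)) = -27
h[-2,-1,1,6] = (-27 - 5) / (6 - (-2)) = -4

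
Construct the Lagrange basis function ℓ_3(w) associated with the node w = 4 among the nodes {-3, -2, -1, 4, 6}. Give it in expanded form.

ℓ_3(w) = -(1/420)w^4 + (5/84)w^2 + (1/7)w + 3/35

ℓ_3(w) = (w + 3)(w + 2)(w + 1)(w - 6) / [(7)·(6)·(5)·(-2)]
       = (w^4 - 25w^2 - 60w - 36) / (-420)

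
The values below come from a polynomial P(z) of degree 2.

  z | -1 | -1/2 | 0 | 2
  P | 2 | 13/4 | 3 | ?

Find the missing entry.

-13

The 3 known values determine P uniquely (degree ≤ 2).
Evaluate each Lagrange basis at z = 2:
L_0(2) = (5/2)·(2)/[(-1/2)·(-1)] = 10
L_1(2) = (3)·(2)/[(1/2)·(-1/2)] = -24
L_2(2) = (3)·(5/2)/[(1)·(1/2)] = 15
Sum: 2·(10) + 13/4·(-24) + 3·(15) = -13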